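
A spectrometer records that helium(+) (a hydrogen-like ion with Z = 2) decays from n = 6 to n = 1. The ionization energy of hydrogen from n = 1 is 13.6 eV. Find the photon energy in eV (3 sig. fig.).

The Bohr energies scale as Z², so for Z = 2: E_n = −54.40/n² eV.
E_6 = −54.40/36 = −1.511 eV and E_1 = −54.40/1 = −54.40 eV.
The photon energy is |E_6 − E_1| = 52.9 eV.

52.9 eV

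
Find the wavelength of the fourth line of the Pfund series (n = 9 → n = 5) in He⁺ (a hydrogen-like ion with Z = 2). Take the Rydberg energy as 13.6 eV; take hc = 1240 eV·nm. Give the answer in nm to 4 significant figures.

824.3 nm

The Pfund series terminates on n_f = 5; the fourth line has n_i = 5+4 = 9.
ΔE = 54.40 × (1/5² − 1/9²) = 1.504 eV.
λ = 1240 / 1.504 = 824.3 nm.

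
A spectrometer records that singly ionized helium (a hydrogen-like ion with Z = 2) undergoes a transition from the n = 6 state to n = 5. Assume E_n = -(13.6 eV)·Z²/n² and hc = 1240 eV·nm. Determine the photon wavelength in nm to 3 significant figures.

1860 nm

For Z = 2 the level energies scale as Z², so the effective Rydberg energy is 13.6 × 4 = 54.40 eV.
ΔE = 54.40 × (1/5² − 1/6²) = 54.40 × 0.01222 = 0.6649 eV.
λ = hc/ΔE = 1240 / 0.6649 = 1860 nm.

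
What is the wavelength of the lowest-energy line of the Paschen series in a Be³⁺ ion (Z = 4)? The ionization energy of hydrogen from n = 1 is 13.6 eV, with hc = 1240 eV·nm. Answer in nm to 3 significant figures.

The Paschen series terminates on n_f = 3; the first line has n_i = 3+1 = 4.
ΔE = 217.6 × (1/3² − 1/4²) = 10.58 eV.
λ = 1240 / 10.58 = 117 nm.

117 nm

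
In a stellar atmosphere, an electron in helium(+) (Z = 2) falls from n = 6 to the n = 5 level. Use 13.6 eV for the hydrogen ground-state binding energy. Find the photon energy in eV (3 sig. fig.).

The Bohr energies scale as Z², so for Z = 2: E_n = −54.40/n² eV.
E_6 = −54.40/36 = −1.511 eV and E_5 = −54.40/25 = −2.176 eV.
The photon energy is |E_6 − E_5| = 0.665 eV.

0.665 eV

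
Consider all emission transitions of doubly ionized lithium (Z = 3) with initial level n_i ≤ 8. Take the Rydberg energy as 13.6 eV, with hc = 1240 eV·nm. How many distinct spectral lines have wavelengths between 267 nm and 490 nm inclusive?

3

Enumerate all n_i → n_f pairs with 1 ≤ n_f < n_i ≤ 8 and compute λ = 1240 / [13.6·9·(1/n_f² − 1/n_i²)].
Lines falling in [267, 490] nm: 6→4 (291.8 nm), 8→5 (415.6 nm), 5→4 (450.3 nm).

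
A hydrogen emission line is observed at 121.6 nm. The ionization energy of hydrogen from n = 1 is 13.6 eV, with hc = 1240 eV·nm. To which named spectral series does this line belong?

Lyman

ΔE = 1240/121.6 = 10.20 eV.
This matches 13.6 × (1/1² − 1/2²), so n_f = 1: the Lyman series.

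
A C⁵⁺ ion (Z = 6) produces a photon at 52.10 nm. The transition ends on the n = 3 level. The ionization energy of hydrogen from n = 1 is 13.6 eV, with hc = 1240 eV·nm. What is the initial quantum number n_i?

The photon energy is ΔE = hc/λ = 1240 / 52.10 = 23.80 eV.
With Z = 6, ΔE = 489.6 × (1/n_f² − 1/n_i²), so 1/n_f² − 1/n_i² = 0.04861.
With n_f = 3: 1/n_i² = 1/9 − 0.04861 = 0.06250, so n_i ≈ 4.00.

n_i = 4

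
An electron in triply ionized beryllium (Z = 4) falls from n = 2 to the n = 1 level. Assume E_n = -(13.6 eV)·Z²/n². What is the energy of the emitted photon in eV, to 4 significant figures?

The Bohr energies scale as Z², so for Z = 4: E_n = −217.6/n² eV.
E_2 = −217.6/4 = −54.40 eV and E_1 = −217.6/1 = −217.6 eV.
The photon energy is |E_2 − E_1| = 163.2 eV.

163.2 eV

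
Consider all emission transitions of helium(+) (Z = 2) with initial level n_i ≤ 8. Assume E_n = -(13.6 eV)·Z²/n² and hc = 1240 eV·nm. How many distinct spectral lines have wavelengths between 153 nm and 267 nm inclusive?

3

Enumerate all n_i → n_f pairs with 1 ≤ n_f < n_i ≤ 8 and compute λ = 1240 / [13.6·4·(1/n_f² − 1/n_i²)].
Lines falling in [153, 267] nm: 3→2 (164.1 nm), 8→3 (238.7 nm), 7→3 (251.3 nm).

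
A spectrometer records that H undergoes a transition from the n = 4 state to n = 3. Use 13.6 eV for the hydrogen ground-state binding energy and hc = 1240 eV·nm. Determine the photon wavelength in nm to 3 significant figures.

ΔE = 13.60 × (1/3² − 1/4²) = 13.60 × 0.04861 = 0.6611 eV.
λ = hc/ΔE = 1240 / 0.6611 = 1880 nm.

1880 nm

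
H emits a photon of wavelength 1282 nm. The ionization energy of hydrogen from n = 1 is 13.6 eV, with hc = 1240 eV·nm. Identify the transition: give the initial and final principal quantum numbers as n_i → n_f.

n_i = 5, n_f = 3

The photon energy is ΔE = hc/λ = 1240 / 1282 = 0.9672 eV.
With Z = 1, ΔE = 13.60 × (1/n_f² − 1/n_i²), so 1/n_f² − 1/n_i² = 0.07112.
Trying n_f = 3 gives 1/n_i² = 0.03999, i.e. n_i ≈ 5; this pair matches.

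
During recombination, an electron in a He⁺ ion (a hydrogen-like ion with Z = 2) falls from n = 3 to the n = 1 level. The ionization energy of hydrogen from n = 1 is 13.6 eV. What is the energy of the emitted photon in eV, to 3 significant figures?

48.4 eV

The Bohr energies scale as Z², so for Z = 2: E_n = −54.40/n² eV.
E_3 = −54.40/9 = −6.044 eV and E_1 = −54.40/1 = −54.40 eV.
The photon energy is |E_3 − E_1| = 48.4 eV.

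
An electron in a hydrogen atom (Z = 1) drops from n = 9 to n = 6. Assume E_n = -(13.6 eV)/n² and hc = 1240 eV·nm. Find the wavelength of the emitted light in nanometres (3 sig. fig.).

ΔE = 13.60 × (1/6² − 1/9²) = 13.60 × 0.01543 = 0.2099 eV.
λ = hc/ΔE = 1240 / 0.2099 = 5910 nm.

5910 nm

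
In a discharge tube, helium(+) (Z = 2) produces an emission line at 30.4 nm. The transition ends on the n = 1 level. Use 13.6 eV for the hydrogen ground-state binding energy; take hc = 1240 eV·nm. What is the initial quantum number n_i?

The photon energy is ΔE = hc/λ = 1240 / 30.4 = 40.79 eV.
With Z = 2, ΔE = 54.40 × (1/n_f² − 1/n_i²), so 1/n_f² − 1/n_i² = 0.7498.
With n_f = 1: 1/n_i² = 1/1 − 0.7498 = 0.2502, so n_i ≈ 2.00.

n_i = 2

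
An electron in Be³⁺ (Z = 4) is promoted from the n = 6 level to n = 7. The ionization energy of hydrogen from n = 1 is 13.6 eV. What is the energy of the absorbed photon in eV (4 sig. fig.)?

1.604 eV

The Bohr energies scale as Z², so for Z = 4: E_n = −217.6/n² eV.
E_7 = −217.6/49 = −4.441 eV and E_6 = −217.6/36 = −6.044 eV.
The photon energy is |E_7 − E_6| = 1.604 eV.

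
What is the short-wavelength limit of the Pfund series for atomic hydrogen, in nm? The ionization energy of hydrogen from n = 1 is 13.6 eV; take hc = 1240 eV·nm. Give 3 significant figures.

The Pfund series has lower level n_f = 5; the series limit corresponds to n_i → ∞.
ΔE_max = 13.6 × 1 / 5² = 0.5440 eV.
λ_min = 1240 / 0.5440 = 2280 nm.

2280 nm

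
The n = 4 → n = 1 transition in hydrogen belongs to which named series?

Lyman

The series is set by the lower level: n_f = 1 is the Lyman series.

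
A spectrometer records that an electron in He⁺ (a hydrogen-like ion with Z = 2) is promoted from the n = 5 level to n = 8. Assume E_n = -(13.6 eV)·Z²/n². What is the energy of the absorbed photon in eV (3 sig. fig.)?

The Bohr energies scale as Z², so for Z = 2: E_n = −54.40/n² eV.
E_8 = −54.40/64 = −0.8500 eV and E_5 = −54.40/25 = −2.176 eV.
The photon energy is |E_8 − E_5| = 1.33 eV.

1.33 eV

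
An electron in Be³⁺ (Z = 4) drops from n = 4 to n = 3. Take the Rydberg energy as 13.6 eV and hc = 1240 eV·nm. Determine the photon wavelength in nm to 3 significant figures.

For Z = 4 the level energies scale as Z², so the effective Rydberg energy is 13.6 × 16 = 217.6 eV.
ΔE = 217.6 × (1/3² − 1/4²) = 217.6 × 0.04861 = 10.58 eV.
λ = hc/ΔE = 1240 / 10.58 = 117 nm.

117 nm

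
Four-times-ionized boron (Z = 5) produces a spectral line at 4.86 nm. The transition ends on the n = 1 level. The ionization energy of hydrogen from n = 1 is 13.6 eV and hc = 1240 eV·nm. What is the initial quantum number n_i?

n_i = 2

The photon energy is ΔE = hc/λ = 1240 / 4.86 = 255.1 eV.
With Z = 5, ΔE = 340.0 × (1/n_f² − 1/n_i²), so 1/n_f² − 1/n_i² = 0.7504.
With n_f = 1: 1/n_i² = 1/1 − 0.7504 = 0.2496, so n_i ≈ 2.00.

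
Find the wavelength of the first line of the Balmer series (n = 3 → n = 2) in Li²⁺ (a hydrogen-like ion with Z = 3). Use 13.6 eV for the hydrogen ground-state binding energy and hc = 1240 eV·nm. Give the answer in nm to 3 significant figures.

72.9 nm

The Balmer series terminates on n_f = 2; the first line has n_i = 2+1 = 3.
ΔE = 122.4 × (1/2² − 1/3²) = 17.00 eV.
λ = 1240 / 17.00 = 72.9 nm.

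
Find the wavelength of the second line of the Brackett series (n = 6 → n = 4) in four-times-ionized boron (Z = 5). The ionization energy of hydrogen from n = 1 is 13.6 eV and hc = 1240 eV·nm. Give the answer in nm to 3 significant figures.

105 nm

The Brackett series terminates on n_f = 4; the second line has n_i = 4+2 = 6.
ΔE = 340.0 × (1/4² − 1/6²) = 11.81 eV.
λ = 1240 / 11.81 = 105 nm.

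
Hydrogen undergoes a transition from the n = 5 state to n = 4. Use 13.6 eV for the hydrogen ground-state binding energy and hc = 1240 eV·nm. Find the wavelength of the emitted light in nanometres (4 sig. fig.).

ΔE = 13.60 × (1/4² − 1/5²) = 13.60 × 0.02250 = 0.3060 eV.
λ = hc/ΔE = 1240 / 0.3060 = 4052 nm.

4052 nm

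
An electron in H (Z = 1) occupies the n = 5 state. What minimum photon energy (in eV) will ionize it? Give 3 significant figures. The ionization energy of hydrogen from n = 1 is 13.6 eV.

0.544 eV

E_5 = −13.60/25 = −0.544 eV, so ionization (to E = 0) requires 0.544 eV.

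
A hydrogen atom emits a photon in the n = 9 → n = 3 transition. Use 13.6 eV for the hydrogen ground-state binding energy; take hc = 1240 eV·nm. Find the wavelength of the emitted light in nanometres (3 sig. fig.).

923 nm

ΔE = 13.60 × (1/3² − 1/9²) = 13.60 × 0.09877 = 1.343 eV.
λ = hc/ΔE = 1240 / 1.343 = 923 nm.
This line belongs to the Paschen series.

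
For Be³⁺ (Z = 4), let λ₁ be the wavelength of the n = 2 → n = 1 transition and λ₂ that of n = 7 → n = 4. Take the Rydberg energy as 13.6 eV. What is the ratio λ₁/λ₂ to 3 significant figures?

0.0561

λ ∝ 1/ΔE ∝ 1/(1/n_f² − 1/n_i²), and the Z² and hc factors cancel in the ratio.
λ₁/λ₂ = (1/4² − 1/7²)/(1/1² − 1/2²) = 0.04209/0.7500 = 0.0561.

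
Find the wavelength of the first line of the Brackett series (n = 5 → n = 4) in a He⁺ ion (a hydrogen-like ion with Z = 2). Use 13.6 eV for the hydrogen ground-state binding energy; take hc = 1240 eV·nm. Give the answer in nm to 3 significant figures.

1010 nm

The Brackett series terminates on n_f = 4; the first line has n_i = 4+1 = 5.
ΔE = 54.40 × (1/4² − 1/5²) = 1.224 eV.
λ = 1240 / 1.224 = 1010 nm.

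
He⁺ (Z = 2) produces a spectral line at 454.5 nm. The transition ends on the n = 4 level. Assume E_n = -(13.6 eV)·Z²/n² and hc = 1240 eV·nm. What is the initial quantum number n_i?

n_i = 9

The photon energy is ΔE = hc/λ = 1240 / 454.5 = 2.728 eV.
With Z = 2, ΔE = 54.40 × (1/n_f² − 1/n_i²), so 1/n_f² − 1/n_i² = 0.05015.
With n_f = 4: 1/n_i² = 1/16 − 0.05015 = 0.01235, so n_i ≈ 9.00.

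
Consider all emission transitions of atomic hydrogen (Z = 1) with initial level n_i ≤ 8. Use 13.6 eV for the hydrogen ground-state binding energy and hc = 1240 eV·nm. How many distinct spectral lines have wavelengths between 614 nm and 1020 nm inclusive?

Enumerate all n_i → n_f pairs with 1 ≤ n_f < n_i ≤ 8 and compute λ = 1240 / [13.6·1·(1/n_f² − 1/n_i²)].
Lines falling in [614, 1020] nm: 3→2 (656.5 nm), 8→3 (954.9 nm), 7→3 (1005 nm).

3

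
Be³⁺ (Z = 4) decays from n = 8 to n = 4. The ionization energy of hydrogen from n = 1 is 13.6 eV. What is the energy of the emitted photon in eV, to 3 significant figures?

The Bohr energies scale as Z², so for Z = 4: E_n = −217.6/n² eV.
E_8 = −217.6/64 = −3.400 eV and E_4 = −217.6/16 = −13.60 eV.
The photon energy is |E_8 − E_4| = 10.2 eV.

10.2 eV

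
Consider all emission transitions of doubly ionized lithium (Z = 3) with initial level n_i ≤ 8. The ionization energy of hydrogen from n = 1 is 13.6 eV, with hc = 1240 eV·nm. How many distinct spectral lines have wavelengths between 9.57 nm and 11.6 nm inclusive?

6

Enumerate all n_i → n_f pairs with 1 ≤ n_f < n_i ≤ 8 and compute λ = 1240 / [13.6·9·(1/n_f² − 1/n_i²)].
Lines falling in [9.57, 11.6] nm: 8→1 (10.29 nm), 7→1 (10.34 nm), 6→1 (10.42 nm), 5→1 (10.55 nm), 4→1 (10.81 nm), 3→1 (11.40 nm).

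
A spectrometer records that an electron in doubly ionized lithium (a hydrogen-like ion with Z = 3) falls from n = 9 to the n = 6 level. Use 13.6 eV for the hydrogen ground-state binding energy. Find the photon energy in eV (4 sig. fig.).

The Bohr energies scale as Z², so for Z = 3: E_n = −122.4/n² eV.
E_9 = −122.4/81 = −1.511 eV and E_6 = −122.4/36 = −3.400 eV.
The photon energy is |E_9 − E_6| = 1.889 eV.

1.889 eV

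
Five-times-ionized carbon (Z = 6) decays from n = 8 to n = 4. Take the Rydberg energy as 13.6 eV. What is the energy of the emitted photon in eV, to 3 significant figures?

The Bohr energies scale as Z², so for Z = 6: E_n = −489.6/n² eV.
E_8 = −489.6/64 = −7.650 eV and E_4 = −489.6/16 = −30.60 eV.
The photon energy is |E_8 − E_4| = 23.0 eV.

23.0 eV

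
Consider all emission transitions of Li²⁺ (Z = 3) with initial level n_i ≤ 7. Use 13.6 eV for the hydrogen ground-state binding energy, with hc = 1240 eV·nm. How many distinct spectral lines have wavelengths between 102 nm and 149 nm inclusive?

3

Enumerate all n_i → n_f pairs with 1 ≤ n_f < n_i ≤ 7 and compute λ = 1240 / [13.6·9·(1/n_f² − 1/n_i²)].
Lines falling in [102, 149] nm: 7→3 (111.7 nm), 6→3 (121.6 nm), 5→3 (142.5 nm).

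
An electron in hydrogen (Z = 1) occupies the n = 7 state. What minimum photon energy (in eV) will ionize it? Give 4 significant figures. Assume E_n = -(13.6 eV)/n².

E_7 = −13.60/49 = −0.2776 eV, so ionization (to E = 0) requires 0.2776 eV.

0.2776 eV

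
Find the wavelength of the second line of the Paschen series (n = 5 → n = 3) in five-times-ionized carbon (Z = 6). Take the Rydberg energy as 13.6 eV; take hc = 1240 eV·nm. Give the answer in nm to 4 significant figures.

The Paschen series terminates on n_f = 3; the second line has n_i = 3+2 = 5.
ΔE = 489.6 × (1/3² − 1/5²) = 34.82 eV.
λ = 1240 / 34.82 = 35.62 nm.

35.62 nm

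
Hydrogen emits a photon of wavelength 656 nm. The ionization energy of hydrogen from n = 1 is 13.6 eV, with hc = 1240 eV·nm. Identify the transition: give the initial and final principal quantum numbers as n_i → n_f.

The photon energy is ΔE = hc/λ = 1240 / 656 = 1.890 eV.
With Z = 1, ΔE = 13.60 × (1/n_f² − 1/n_i²), so 1/n_f² − 1/n_i² = 0.1390.
Trying n_f = 2 gives 1/n_i² = 0.1110, i.e. n_i ≈ 3; this pair matches.

n_i = 3, n_f = 2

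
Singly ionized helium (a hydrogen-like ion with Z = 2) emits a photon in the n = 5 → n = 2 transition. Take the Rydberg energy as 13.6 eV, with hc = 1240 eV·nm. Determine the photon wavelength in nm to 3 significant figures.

109 nm

For Z = 2 the level energies scale as Z², so the effective Rydberg energy is 13.6 × 4 = 54.40 eV.
ΔE = 54.40 × (1/2² − 1/5²) = 54.40 × 0.2100 = 11.42 eV.
λ = hc/ΔE = 1240 / 11.42 = 109 nm.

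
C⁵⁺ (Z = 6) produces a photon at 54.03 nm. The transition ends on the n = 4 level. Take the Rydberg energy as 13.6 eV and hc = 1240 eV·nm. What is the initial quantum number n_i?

The photon energy is ΔE = hc/λ = 1240 / 54.03 = 22.95 eV.
With Z = 6, ΔE = 489.6 × (1/n_f² − 1/n_i²), so 1/n_f² − 1/n_i² = 0.04688.
With n_f = 4: 1/n_i² = 1/16 − 0.04688 = 0.01562, so n_i ≈ 8.00.

n_i = 8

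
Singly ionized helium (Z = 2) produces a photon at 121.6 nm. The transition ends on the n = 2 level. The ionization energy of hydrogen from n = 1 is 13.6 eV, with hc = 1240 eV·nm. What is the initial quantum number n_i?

The photon energy is ΔE = hc/λ = 1240 / 121.6 = 10.20 eV.
With Z = 2, ΔE = 54.40 × (1/n_f² − 1/n_i²), so 1/n_f² − 1/n_i² = 0.1875.
With n_f = 2: 1/n_i² = 1/4 − 0.1875 = 0.06255, so n_i ≈ 4.00.

n_i = 4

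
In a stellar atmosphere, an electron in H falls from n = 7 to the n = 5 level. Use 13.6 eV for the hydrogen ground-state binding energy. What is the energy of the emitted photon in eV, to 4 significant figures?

E_7 = −13.60/49 = −0.2776 eV and E_5 = −13.60/25 = −0.5440 eV.
The photon energy is |E_7 − E_5| = 0.2664 eV.

0.2664 eV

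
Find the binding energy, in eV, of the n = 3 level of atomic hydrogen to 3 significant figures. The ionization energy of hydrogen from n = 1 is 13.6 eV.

1.51 eV

E_3 = −13.60/9 = −1.51 eV, so ionization (to E = 0) requires 1.51 eV.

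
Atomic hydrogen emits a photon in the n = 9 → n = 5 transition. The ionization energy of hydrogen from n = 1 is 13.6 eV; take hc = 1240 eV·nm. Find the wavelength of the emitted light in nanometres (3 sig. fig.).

3300 nm

ΔE = 13.60 × (1/5² − 1/9²) = 13.60 × 0.02765 = 0.3761 eV.
λ = hc/ΔE = 1240 / 0.3761 = 3300 nm.
This line belongs to the Pfund series.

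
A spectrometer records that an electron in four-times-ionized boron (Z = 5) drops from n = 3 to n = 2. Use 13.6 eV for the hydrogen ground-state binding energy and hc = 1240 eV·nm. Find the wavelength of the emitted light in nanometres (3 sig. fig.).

For Z = 5 the level energies scale as Z², so the effective Rydberg energy is 13.6 × 25 = 340.0 eV.
ΔE = 340.0 × (1/2² − 1/3²) = 340.0 × 0.1389 = 47.22 eV.
λ = hc/ΔE = 1240 / 47.22 = 26.3 nm.

26.3 nm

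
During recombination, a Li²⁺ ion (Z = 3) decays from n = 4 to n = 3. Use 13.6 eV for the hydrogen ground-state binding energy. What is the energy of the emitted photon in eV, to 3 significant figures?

The Bohr energies scale as Z², so for Z = 3: E_n = −122.4/n² eV.
E_4 = −122.4/16 = −7.650 eV and E_3 = −122.4/9 = −13.60 eV.
The photon energy is |E_4 − E_3| = 5.95 eV.

5.95 eV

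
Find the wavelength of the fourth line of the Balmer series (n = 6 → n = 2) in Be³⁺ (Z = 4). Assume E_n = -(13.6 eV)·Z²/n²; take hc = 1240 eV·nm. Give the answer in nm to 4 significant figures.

25.64 nm

The Balmer series terminates on n_f = 2; the fourth line has n_i = 2+4 = 6.
ΔE = 217.6 × (1/2² − 1/6²) = 48.36 eV.
λ = 1240 / 48.36 = 25.64 nm.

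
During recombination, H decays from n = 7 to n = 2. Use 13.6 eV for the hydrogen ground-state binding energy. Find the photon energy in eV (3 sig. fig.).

3.12 eV

E_7 = −13.60/49 = −0.2776 eV and E_2 = −13.60/4 = −3.400 eV.
The photon energy is |E_7 − E_2| = 3.12 eV.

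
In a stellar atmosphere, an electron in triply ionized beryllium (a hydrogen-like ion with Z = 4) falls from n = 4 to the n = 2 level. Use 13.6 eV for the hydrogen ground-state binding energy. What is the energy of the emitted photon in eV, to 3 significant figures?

The Bohr energies scale as Z², so for Z = 4: E_n = −217.6/n² eV.
E_4 = −217.6/16 = −13.60 eV and E_2 = −217.6/4 = −54.40 eV.
The photon energy is |E_4 − E_2| = 40.8 eV.

40.8 eV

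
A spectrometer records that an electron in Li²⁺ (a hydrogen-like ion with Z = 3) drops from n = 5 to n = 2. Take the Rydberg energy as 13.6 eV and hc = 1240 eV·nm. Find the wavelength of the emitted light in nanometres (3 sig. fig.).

48.2 nm

For Z = 3 the level energies scale as Z², so the effective Rydberg energy is 13.6 × 9 = 122.4 eV.
ΔE = 122.4 × (1/2² − 1/5²) = 122.4 × 0.2100 = 25.70 eV.
λ = hc/ΔE = 1240 / 25.70 = 48.2 nm.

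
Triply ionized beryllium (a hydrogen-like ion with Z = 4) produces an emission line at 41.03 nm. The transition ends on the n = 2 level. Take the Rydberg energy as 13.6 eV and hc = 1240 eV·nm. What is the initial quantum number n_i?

The photon energy is ΔE = hc/λ = 1240 / 41.03 = 30.22 eV.
With Z = 4, ΔE = 217.6 × (1/n_f² − 1/n_i²), so 1/n_f² − 1/n_i² = 0.1389.
With n_f = 2: 1/n_i² = 1/4 − 0.1389 = 0.1111, so n_i ≈ 3.00.

n_i = 3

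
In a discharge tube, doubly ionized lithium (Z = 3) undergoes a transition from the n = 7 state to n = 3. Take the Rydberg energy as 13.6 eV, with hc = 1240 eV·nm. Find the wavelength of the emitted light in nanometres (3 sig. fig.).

For Z = 3 the level energies scale as Z², so the effective Rydberg energy is 13.6 × 9 = 122.4 eV.
ΔE = 122.4 × (1/3² − 1/7²) = 122.4 × 0.09070 = 11.10 eV.
λ = hc/ΔE = 1240 / 11.10 = 112 nm.

112 nm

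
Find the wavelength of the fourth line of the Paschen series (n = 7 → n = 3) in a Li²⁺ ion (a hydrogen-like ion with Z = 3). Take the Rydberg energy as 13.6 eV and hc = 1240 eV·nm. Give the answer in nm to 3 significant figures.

The Paschen series terminates on n_f = 3; the fourth line has n_i = 3+4 = 7.
ΔE = 122.4 × (1/3² − 1/7²) = 11.10 eV.
λ = 1240 / 11.10 = 112 nm.

112 nm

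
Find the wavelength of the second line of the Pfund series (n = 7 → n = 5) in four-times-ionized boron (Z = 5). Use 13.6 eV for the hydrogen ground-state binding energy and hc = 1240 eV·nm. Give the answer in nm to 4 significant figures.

The Pfund series terminates on n_f = 5; the second line has n_i = 5+2 = 7.
ΔE = 340.0 × (1/5² − 1/7²) = 6.661 eV.
λ = 1240 / 6.661 = 186.2 nm.

186.2 nm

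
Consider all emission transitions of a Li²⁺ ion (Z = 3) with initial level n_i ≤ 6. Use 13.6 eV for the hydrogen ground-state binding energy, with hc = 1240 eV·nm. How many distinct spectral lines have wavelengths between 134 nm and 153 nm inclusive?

Enumerate all n_i → n_f pairs with 1 ≤ n_f < n_i ≤ 6 and compute λ = 1240 / [13.6·9·(1/n_f² − 1/n_i²)].
Lines falling in [134, 153] nm: 5→3 (142.5 nm).

1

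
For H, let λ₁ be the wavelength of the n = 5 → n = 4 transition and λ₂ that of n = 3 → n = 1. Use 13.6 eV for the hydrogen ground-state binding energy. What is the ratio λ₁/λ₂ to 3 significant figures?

λ ∝ 1/ΔE ∝ 1/(1/n_f² − 1/n_i²), and the Z² and hc factors cancel in the ratio.
λ₁/λ₂ = (1/1² − 1/3²)/(1/4² − 1/5²) = 0.8889/0.02250 = 39.5.

39.5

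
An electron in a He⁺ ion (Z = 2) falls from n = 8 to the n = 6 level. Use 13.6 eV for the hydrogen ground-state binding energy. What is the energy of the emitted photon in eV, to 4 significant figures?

0.6611 eV

The Bohr energies scale as Z², so for Z = 2: E_n = −54.40/n² eV.
E_8 = −54.40/64 = −0.8500 eV and E_6 = −54.40/36 = −1.511 eV.
The photon energy is |E_8 − E_6| = 0.6611 eV.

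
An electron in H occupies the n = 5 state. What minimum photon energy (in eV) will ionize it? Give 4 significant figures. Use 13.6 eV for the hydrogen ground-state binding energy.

E_5 = −13.60/25 = −0.5440 eV, so ionization (to E = 0) requires 0.5440 eV.

0.5440 eV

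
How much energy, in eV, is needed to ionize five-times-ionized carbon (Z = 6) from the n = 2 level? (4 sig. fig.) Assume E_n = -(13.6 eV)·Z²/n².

122.4 eV

E_n = −13.6 Z²/n² = −489.6/n² eV for Z = 6.
E_2 = −489.6/4 = −122.4 eV, so ionization (to E = 0) requires 122.4 eV.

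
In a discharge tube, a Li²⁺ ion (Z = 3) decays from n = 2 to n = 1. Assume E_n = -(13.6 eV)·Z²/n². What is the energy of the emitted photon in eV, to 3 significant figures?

91.8 eV

The Bohr energies scale as Z², so for Z = 3: E_n = −122.4/n² eV.
E_2 = −122.4/4 = −30.60 eV and E_1 = −122.4/1 = −122.4 eV.
The photon energy is |E_2 − E_1| = 91.8 eV.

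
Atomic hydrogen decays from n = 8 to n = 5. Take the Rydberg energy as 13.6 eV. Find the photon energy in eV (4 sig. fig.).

E_8 = −13.60/64 = −0.2125 eV and E_5 = −13.60/25 = −0.5440 eV.
The photon energy is |E_8 − E_5| = 0.3315 eV.

0.3315 eV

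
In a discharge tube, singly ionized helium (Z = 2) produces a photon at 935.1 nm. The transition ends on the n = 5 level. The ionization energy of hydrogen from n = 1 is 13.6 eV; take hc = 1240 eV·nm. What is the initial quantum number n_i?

The photon energy is ΔE = hc/λ = 1240 / 935.1 = 1.326 eV.
With Z = 2, ΔE = 54.40 × (1/n_f² − 1/n_i²), so 1/n_f² − 1/n_i² = 0.02438.
With n_f = 5: 1/n_i² = 1/25 − 0.02438 = 0.01562, so n_i ≈ 8.00.

n_i = 8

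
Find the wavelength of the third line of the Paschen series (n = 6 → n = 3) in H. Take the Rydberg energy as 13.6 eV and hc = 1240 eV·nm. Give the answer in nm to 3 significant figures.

1090 nm

The Paschen series terminates on n_f = 3; the third line has n_i = 3+3 = 6.
ΔE = 13.60 × (1/3² − 1/6²) = 1.133 eV.
λ = 1240 / 1.133 = 1090 nm.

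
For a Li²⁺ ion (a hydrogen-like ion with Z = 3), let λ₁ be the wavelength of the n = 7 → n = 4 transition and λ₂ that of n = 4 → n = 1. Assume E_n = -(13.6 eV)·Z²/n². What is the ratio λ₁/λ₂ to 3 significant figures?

22.3

λ ∝ 1/ΔE ∝ 1/(1/n_f² − 1/n_i²), and the Z² and hc factors cancel in the ratio.
λ₁/λ₂ = (1/1² − 1/4²)/(1/4² − 1/7²) = 0.9375/0.04209 = 22.3.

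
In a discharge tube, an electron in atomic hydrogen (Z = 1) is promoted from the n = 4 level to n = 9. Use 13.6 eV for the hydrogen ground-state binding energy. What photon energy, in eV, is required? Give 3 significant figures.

0.682 eV

E_9 = −13.60/81 = −0.1679 eV and E_4 = −13.60/16 = −0.8500 eV.
The photon energy is |E_9 − E_4| = 0.682 eV.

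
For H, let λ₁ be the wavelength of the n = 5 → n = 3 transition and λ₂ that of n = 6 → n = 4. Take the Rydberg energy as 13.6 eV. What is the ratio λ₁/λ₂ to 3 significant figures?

0.488

λ ∝ 1/ΔE ∝ 1/(1/n_f² − 1/n_i²), and the Z² and hc factors cancel in the ratio.
λ₁/λ₂ = (1/4² − 1/6²)/(1/3² − 1/5²) = 0.03472/0.07111 = 0.488.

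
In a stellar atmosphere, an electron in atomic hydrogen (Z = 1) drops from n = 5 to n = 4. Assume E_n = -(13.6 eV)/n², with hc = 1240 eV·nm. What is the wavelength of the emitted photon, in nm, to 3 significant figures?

ΔE = 13.60 × (1/4² − 1/5²) = 13.60 × 0.02250 = 0.3060 eV.
λ = hc/ΔE = 1240 / 0.3060 = 4050 nm.
This line belongs to the Brackett series.

4050 nm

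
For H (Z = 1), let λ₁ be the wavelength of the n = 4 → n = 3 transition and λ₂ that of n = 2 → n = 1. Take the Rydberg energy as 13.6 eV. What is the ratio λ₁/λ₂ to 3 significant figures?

15.4

λ ∝ 1/ΔE ∝ 1/(1/n_f² − 1/n_i²), and the Z² and hc factors cancel in the ratio.
λ₁/λ₂ = (1/1² − 1/2²)/(1/3² − 1/4²) = 0.7500/0.04861 = 15.4.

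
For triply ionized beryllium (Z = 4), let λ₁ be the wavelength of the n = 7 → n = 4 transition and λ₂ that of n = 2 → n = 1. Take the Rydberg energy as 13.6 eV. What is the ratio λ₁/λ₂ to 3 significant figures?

λ ∝ 1/ΔE ∝ 1/(1/n_f² − 1/n_i²), and the Z² and hc factors cancel in the ratio.
λ₁/λ₂ = (1/1² − 1/2²)/(1/4² − 1/7²) = 0.7500/0.04209 = 17.8.

17.8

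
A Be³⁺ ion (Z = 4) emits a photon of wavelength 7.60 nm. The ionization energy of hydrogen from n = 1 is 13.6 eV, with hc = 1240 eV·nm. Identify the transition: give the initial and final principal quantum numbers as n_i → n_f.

n_i = 2, n_f = 1

The photon energy is ΔE = hc/λ = 1240 / 7.60 = 163.2 eV.
With Z = 4, ΔE = 217.6 × (1/n_f² − 1/n_i²), so 1/n_f² − 1/n_i² = 0.7498.
Trying n_f = 1 gives 1/n_i² = 0.2502, i.e. n_i ≈ 2; this pair matches.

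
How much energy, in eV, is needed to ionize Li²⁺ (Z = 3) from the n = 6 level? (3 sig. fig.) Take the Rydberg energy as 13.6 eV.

E_n = −13.6 Z²/n² = −122.4/n² eV for Z = 3.
E_6 = −122.4/36 = −3.40 eV, so ionization (to E = 0) requires 3.40 eV.

3.40 eV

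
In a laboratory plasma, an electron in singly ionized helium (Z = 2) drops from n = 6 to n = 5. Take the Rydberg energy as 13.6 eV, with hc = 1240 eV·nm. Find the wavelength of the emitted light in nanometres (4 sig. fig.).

1865 nm

For Z = 2 the level energies scale as Z², so the effective Rydberg energy is 13.6 × 4 = 54.40 eV.
ΔE = 54.40 × (1/5² − 1/6²) = 54.40 × 0.01222 = 0.6649 eV.
λ = hc/ΔE = 1240 / 0.6649 = 1865 nm.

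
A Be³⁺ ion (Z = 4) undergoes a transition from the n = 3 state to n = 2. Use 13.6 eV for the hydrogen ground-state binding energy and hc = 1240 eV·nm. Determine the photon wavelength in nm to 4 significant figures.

41.03 nm

For Z = 4 the level energies scale as Z², so the effective Rydberg energy is 13.6 × 16 = 217.6 eV.
ΔE = 217.6 × (1/2² − 1/3²) = 217.6 × 0.1389 = 30.22 eV.
λ = hc/ΔE = 1240 / 30.22 = 41.03 nm.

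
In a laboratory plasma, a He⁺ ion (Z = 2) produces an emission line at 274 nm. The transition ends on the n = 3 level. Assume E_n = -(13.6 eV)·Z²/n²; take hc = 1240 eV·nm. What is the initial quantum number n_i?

n_i = 6

The photon energy is ΔE = hc/λ = 1240 / 274 = 4.526 eV.
With Z = 2, ΔE = 54.40 × (1/n_f² − 1/n_i²), so 1/n_f² − 1/n_i² = 0.08319.
With n_f = 3: 1/n_i² = 1/9 − 0.08319 = 0.02792, so n_i ≈ 5.98.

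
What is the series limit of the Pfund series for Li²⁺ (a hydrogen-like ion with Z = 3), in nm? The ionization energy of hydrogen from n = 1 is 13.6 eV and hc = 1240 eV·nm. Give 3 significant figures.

253 nm

The Pfund series has lower level n_f = 5; the series limit corresponds to n_i → ∞.
ΔE_max = 13.6 × 9 / 5² = 4.896 eV.
λ_min = 1240 / 4.896 = 253 nm.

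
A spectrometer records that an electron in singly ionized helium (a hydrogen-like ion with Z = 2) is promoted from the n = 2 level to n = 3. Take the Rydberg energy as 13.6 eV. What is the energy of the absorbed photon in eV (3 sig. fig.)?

7.56 eV

The Bohr energies scale as Z², so for Z = 2: E_n = −54.40/n² eV.
E_3 = −54.40/9 = −6.044 eV and E_2 = −54.40/4 = −13.60 eV.
The photon energy is |E_3 − E_2| = 7.56 eV.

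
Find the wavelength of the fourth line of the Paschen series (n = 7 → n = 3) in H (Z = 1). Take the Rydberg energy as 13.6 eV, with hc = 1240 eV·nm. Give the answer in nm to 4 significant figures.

1005 nm

The Paschen series terminates on n_f = 3; the fourth line has n_i = 3+4 = 7.
ΔE = 13.60 × (1/3² − 1/7²) = 1.234 eV.
λ = 1240 / 1.234 = 1005 nm.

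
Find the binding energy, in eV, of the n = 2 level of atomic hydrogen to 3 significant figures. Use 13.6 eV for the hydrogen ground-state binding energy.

E_2 = −13.60/4 = −3.40 eV, so ionization (to E = 0) requires 3.40 eV.

3.40 eV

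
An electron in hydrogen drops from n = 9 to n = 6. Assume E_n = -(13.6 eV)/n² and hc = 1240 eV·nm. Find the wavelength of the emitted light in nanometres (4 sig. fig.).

ΔE = 13.60 × (1/6² − 1/9²) = 13.60 × 0.01543 = 0.2099 eV.
λ = hc/ΔE = 1240 / 0.2099 = 5908 nm.

5908 nm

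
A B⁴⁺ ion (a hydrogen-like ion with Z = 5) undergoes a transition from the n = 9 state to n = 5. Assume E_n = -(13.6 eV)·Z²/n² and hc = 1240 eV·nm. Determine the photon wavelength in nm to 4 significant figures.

For Z = 5 the level energies scale as Z², so the effective Rydberg energy is 13.6 × 25 = 340.0 eV.
ΔE = 340.0 × (1/5² − 1/9²) = 340.0 × 0.02765 = 9.402 eV.
λ = hc/ΔE = 1240 / 9.402 = 131.9 nm.

131.9 nm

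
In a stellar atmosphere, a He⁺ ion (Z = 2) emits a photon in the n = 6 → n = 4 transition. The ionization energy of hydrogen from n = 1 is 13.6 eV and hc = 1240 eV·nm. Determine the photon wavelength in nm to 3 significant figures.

For Z = 2 the level energies scale as Z², so the effective Rydberg energy is 13.6 × 4 = 54.40 eV.
ΔE = 54.40 × (1/4² − 1/6²) = 54.40 × 0.03472 = 1.889 eV.
λ = hc/ΔE = 1240 / 1.889 = 656 nm.

656 nm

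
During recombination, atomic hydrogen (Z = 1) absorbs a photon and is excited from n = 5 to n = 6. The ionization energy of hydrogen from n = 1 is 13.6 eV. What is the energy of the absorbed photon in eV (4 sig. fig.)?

0.1662 eV

E_6 = −13.60/36 = −0.3778 eV and E_5 = −13.60/25 = −0.5440 eV.
The photon energy is |E_6 − E_5| = 0.1662 eV.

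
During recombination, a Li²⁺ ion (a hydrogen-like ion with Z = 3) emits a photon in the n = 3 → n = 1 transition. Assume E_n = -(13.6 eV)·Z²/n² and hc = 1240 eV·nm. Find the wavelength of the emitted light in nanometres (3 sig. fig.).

11.4 nm

For Z = 3 the level energies scale as Z², so the effective Rydberg energy is 13.6 × 9 = 122.4 eV.
ΔE = 122.4 × (1/1² − 1/3²) = 122.4 × 0.8889 = 108.8 eV.
λ = hc/ΔE = 1240 / 108.8 = 11.4 nm.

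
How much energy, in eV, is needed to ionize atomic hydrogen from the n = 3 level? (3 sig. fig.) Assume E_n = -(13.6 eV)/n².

E_3 = −13.60/9 = −1.51 eV, so ionization (to E = 0) requires 1.51 eV.

1.51 eV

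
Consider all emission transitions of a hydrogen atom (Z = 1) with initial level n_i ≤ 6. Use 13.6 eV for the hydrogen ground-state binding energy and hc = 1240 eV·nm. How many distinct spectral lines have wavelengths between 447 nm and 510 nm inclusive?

1

Enumerate all n_i → n_f pairs with 1 ≤ n_f < n_i ≤ 6 and compute λ = 1240 / [13.6·1·(1/n_f² − 1/n_i²)].
Lines falling in [447, 510] nm: 4→2 (486.3 nm).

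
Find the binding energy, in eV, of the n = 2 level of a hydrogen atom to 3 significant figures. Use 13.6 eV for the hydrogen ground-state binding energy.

E_2 = −13.60/4 = −3.40 eV, so ionization (to E = 0) requires 3.40 eV.

3.40 eV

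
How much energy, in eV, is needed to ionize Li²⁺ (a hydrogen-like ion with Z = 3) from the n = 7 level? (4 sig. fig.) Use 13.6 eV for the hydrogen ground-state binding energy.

2.498 eV

E_n = −13.6 Z²/n² = −122.4/n² eV for Z = 3.
E_7 = −122.4/49 = −2.498 eV, so ionization (to E = 0) requires 2.498 eV.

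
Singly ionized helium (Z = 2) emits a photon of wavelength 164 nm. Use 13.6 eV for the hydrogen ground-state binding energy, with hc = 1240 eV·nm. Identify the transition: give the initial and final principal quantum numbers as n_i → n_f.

The photon energy is ΔE = hc/λ = 1240 / 164 = 7.561 eV.
With Z = 2, ΔE = 54.40 × (1/n_f² − 1/n_i²), so 1/n_f² − 1/n_i² = 0.1390.
Trying n_f = 2 gives 1/n_i² = 0.1110, i.e. n_i ≈ 3; this pair matches.

n_i = 3, n_f = 2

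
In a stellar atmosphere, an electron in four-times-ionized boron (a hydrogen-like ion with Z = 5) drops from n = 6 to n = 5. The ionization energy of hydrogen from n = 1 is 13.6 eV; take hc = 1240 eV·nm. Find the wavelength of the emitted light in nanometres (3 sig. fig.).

For Z = 5 the level energies scale as Z², so the effective Rydberg energy is 13.6 × 25 = 340.0 eV.
ΔE = 340.0 × (1/5² − 1/6²) = 340.0 × 0.01222 = 4.156 eV.
λ = hc/ΔE = 1240 / 4.156 = 298 nm.

298 nm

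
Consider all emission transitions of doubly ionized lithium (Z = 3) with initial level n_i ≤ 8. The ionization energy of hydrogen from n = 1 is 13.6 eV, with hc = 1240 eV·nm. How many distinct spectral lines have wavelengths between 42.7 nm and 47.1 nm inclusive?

3

Enumerate all n_i → n_f pairs with 1 ≤ n_f < n_i ≤ 8 and compute λ = 1240 / [13.6·9·(1/n_f² − 1/n_i²)].
Lines falling in [42.7, 47.1] nm: 8→2 (43.22 nm), 7→2 (44.12 nm), 6→2 (45.59 nm).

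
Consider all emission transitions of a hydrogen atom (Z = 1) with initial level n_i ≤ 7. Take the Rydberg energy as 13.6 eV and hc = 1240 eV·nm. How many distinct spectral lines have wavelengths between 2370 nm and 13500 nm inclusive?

Enumerate all n_i → n_f pairs with 1 ≤ n_f < n_i ≤ 7 and compute λ = 1240 / [13.6·1·(1/n_f² − 1/n_i²)].
Lines falling in [2370, 13500] nm: 6→4 (2626 nm), 5→4 (4052 nm), 7→5 (4654 nm), 6→5 (7460 nm), 7→6 (12370 nm).

5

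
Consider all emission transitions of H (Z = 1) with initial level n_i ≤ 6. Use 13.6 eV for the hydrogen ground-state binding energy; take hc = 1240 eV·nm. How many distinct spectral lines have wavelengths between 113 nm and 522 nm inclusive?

Enumerate all n_i → n_f pairs with 1 ≤ n_f < n_i ≤ 6 and compute λ = 1240 / [13.6·1·(1/n_f² − 1/n_i²)].
Lines falling in [113, 522] nm: 2→1 (121.6 nm), 6→2 (410.3 nm), 5→2 (434.2 nm), 4→2 (486.3 nm).

4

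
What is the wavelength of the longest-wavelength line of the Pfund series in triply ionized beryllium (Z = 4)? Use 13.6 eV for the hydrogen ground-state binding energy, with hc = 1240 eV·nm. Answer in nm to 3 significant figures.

466 nm

The Pfund series terminates on n_f = 5; the first line has n_i = 5+1 = 6.
ΔE = 217.6 × (1/5² − 1/6²) = 2.660 eV.
λ = 1240 / 2.660 = 466 nm.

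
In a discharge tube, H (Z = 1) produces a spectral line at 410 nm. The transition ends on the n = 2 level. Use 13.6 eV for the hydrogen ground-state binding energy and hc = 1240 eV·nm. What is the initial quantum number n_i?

n_i = 6

The photon energy is ΔE = hc/λ = 1240 / 410 = 3.024 eV.
With Z = 1, ΔE = 13.60 × (1/n_f² − 1/n_i²), so 1/n_f² − 1/n_i² = 0.2224.
With n_f = 2: 1/n_i² = 1/4 − 0.2224 = 0.02762, so n_i ≈ 6.02.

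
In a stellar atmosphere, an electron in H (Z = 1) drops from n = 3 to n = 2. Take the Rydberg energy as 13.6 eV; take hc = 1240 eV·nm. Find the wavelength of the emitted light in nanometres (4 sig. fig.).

656.5 nm

ΔE = 13.60 × (1/2² − 1/3²) = 13.60 × 0.1389 = 1.889 eV.
λ = hc/ΔE = 1240 / 1.889 = 656.5 nm.
This line belongs to the Balmer series.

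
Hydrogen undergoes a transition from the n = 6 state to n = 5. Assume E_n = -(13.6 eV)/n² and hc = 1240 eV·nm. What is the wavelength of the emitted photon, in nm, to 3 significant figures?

ΔE = 13.60 × (1/5² − 1/6²) = 13.60 × 0.01222 = 0.1662 eV.
λ = hc/ΔE = 1240 / 0.1662 = 7460 nm.

7460 nm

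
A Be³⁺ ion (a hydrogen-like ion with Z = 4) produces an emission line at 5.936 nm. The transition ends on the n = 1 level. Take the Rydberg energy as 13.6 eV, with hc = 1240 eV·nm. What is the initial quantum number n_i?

n_i = 5

The photon energy is ΔE = hc/λ = 1240 / 5.936 = 208.9 eV.
With Z = 4, ΔE = 217.6 × (1/n_f² − 1/n_i²), so 1/n_f² − 1/n_i² = 0.9600.
With n_f = 1: 1/n_i² = 1/1 − 0.9600 = 0.04001, so n_i ≈ 5.00.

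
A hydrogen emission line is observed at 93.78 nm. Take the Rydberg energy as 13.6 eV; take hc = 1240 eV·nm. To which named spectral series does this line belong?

Lyman

ΔE = 1240/93.78 = 13.22 eV.
This matches 13.6 × (1/1² − 1/6²), so n_f = 1: the Lyman series.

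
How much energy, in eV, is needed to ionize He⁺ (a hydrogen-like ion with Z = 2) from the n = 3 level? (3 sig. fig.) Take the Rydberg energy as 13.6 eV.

E_n = −13.6 Z²/n² = −54.40/n² eV for Z = 2.
E_3 = −54.40/9 = −6.04 eV, so ionization (to E = 0) requires 6.04 eV.

6.04 eV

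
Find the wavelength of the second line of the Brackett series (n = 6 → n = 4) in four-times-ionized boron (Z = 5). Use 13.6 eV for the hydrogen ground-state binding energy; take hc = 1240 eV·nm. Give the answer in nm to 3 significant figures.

The Brackett series terminates on n_f = 4; the second line has n_i = 4+2 = 6.
ΔE = 340.0 × (1/4² − 1/6²) = 11.81 eV.
λ = 1240 / 11.81 = 105 nm.

105 nm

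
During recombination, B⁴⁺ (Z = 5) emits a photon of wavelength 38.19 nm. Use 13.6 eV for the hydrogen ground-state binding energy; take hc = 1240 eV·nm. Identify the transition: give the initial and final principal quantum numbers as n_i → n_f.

n_i = 8, n_f = 3

The photon energy is ΔE = hc/λ = 1240 / 38.19 = 32.47 eV.
With Z = 5, ΔE = 340.0 × (1/n_f² − 1/n_i²), so 1/n_f² − 1/n_i² = 0.09550.
Trying n_f = 3 gives 1/n_i² = 0.01561, i.e. n_i ≈ 8; this pair matches.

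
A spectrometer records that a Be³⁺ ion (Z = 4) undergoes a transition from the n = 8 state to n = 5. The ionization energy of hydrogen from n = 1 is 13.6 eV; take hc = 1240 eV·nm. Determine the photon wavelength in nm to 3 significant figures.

For Z = 4 the level energies scale as Z², so the effective Rydberg energy is 13.6 × 16 = 217.6 eV.
ΔE = 217.6 × (1/5² − 1/8²) = 217.6 × 0.02438 = 5.304 eV.
λ = hc/ΔE = 1240 / 5.304 = 234 nm.

234 nm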